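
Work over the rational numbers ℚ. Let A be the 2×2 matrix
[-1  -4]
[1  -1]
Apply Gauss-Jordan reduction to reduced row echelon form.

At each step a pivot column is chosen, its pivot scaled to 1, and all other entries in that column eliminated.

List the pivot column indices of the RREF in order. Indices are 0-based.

pivot columns: 0, 1

step 1: normalize row 0 (÷-1) = (1, 4)
  row 1: subtract 1×row0 = (0, -5)
step 2: normalize row 1 (÷-5) = (0, 1)
  row 0: subtract 4×row1 = (1, 0)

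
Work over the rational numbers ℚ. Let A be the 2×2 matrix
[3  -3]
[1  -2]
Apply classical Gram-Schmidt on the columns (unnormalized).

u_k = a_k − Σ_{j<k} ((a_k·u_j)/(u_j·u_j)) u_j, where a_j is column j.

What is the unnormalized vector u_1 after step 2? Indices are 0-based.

u_1 = (3/10, -9/10)

Step 1: u_0 = a_0 = (3, 1).
Step 2: u_1 = a_1 − (-11/10)·u_0 = (3/10, -9/10).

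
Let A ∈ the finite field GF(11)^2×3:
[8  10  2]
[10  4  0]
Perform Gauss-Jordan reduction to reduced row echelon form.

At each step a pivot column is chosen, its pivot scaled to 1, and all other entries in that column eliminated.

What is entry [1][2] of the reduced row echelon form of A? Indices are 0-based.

M[1][2] = 10

step 1: normalize row 0 (÷8) = (1, 4, 3)
  row 1: subtract 10×row0 = (0, 8, 3)
step 2: normalize row 1 (÷8) = (0, 1, 10)
  row 0: subtract 4×row1 = (1, 0, 7)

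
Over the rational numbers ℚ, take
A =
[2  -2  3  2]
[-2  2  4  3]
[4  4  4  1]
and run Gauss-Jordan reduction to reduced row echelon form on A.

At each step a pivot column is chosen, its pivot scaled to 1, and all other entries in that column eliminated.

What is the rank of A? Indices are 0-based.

[1] R0 /= 2  ⇒  (1, -1, 3/2, 1)
     R1 -= -2·R0  ⇒  (0, 0, 7, 5)
     R2 -= 4·R0  ⇒  (0, 8, -2, -3)
[2] R1 <-> R2
[2] R1 /= 8  ⇒  (0, 1, -1/4, -3/8)
     R0 -= -1·R1  ⇒  (1, 0, 5/4, 5/8)
[3] R2 /= 7  ⇒  (0, 0, 1, 5/7)
     R0 -= 5/4·R2  ⇒  (1, 0, 0, -15/56)
     R1 -= -1/4·R2  ⇒  (0, 1, 0, -11/56)

rank = 3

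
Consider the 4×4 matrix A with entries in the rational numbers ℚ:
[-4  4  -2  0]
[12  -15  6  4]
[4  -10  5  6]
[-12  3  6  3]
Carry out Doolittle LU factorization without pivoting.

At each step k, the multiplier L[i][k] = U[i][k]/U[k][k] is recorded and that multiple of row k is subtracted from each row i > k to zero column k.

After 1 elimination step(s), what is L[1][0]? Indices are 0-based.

L[1][0] = -3

Step 1: pivot at (0,0) is -4.
  row1 ← row1 − (-3)·row0  ⇒  L[1][0]=-3, U row1=(0, -3, 0, 4)
  row2 ← row2 − (-1)·row0  ⇒  L[2][0]=-1, U row2=(0, -6, 3, 6)
  row3 ← row3 − (3)·row0  ⇒  L[3][0]=3, U row3=(0, -9, 12, 3)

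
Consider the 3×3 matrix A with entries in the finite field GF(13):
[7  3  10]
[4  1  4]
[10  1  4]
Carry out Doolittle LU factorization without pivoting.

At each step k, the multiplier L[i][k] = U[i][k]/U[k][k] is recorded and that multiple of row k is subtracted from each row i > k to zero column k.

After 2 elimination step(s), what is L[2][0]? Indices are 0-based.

L[2][0] = 7

Step 1: pivot at (0,0) is 7.
  row1 ← row1 − (8)·row0  ⇒  L[1][0]=8, U row1=(0, 3, 2)
  row2 ← row2 − (7)·row0  ⇒  L[2][0]=7, U row2=(0, 6, 12)
Step 2: pivot at (1,1) is 3.
  row2 ← row2 − (2)·row1  ⇒  L[2][1]=2, U row2=(0, 0, 8)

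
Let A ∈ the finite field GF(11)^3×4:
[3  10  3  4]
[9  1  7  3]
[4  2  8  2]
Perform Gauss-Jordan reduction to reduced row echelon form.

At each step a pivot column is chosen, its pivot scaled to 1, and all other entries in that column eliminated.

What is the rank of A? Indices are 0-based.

rank = 3

pivot(0,0)=3: scale R0 → (1, 7, 1, 5)
  clear (1,0): R1 −= (9)R0 → (0, 4, 9, 2)
  clear (2,0): R2 −= (4)R0 → (0, 7, 4, 4)
pivot(1,1)=4: scale R1 → (0, 1, 5, 6)
  clear (0,1): R0 −= (7)R1 → (1, 0, 10, 7)
  clear (2,1): R2 −= (7)R1 → (0, 0, 2, 6)
pivot(2,2)=2: scale R2 → (0, 0, 1, 3)
  clear (0,2): R0 −= (10)R2 → (1, 0, 0, 10)
  clear (1,2): R1 −= (5)R2 → (0, 1, 0, 2)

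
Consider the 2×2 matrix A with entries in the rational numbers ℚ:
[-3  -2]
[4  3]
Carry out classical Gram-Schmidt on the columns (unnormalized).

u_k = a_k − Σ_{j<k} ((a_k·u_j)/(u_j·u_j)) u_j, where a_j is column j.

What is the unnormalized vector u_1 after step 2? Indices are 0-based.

Step 1: u_0 = a_0 = (-3, 4).
Step 2: u_1 = a_1 − (18/25)·u_0 = (4/25, 3/25).

u_1 = (4/25, 3/25)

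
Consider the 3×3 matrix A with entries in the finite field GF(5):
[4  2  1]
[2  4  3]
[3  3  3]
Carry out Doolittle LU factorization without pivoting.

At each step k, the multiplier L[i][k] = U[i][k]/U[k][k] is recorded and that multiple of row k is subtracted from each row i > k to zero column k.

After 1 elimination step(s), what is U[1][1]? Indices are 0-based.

U[1][1] = 3

k=0: U[0][0]=4
  eliminate (1,0): mult=3, new row 1: (0, 3, 0); set L[1][0]=3
  eliminate (2,0): mult=2, new row 2: (0, 4, 1); set L[2][0]=2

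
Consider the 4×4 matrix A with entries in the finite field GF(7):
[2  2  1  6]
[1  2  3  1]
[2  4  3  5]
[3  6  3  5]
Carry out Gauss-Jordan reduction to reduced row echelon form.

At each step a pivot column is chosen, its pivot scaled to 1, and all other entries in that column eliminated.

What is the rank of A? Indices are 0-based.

pivot(0,0)=2: scale R0 → (1, 1, 4, 3)
  clear (1,0): R1 −= (1)R0 → (0, 1, 6, 5)
  clear (2,0): R2 −= (2)R0 → (0, 2, 2, 6)
  clear (3,0): R3 −= (3)R0 → (0, 3, 5, 3)
pivot(1,1)=1: scale R1 → (0, 1, 6, 5)
  clear (0,1): R0 −= (1)R1 → (1, 0, 5, 5)
  clear (2,1): R2 −= (2)R1 → (0, 0, 4, 3)
  clear (3,1): R3 −= (3)R1 → (0, 0, 1, 2)
pivot(2,2)=4: scale R2 → (0, 0, 1, 6)
  clear (0,2): R0 −= (5)R2 → (1, 0, 0, 3)
  clear (1,2): R1 −= (6)R2 → (0, 1, 0, 4)
  clear (3,2): R3 −= (1)R2 → (0, 0, 0, 3)
pivot(3,3)=3: scale R3 → (0, 0, 0, 1)
  clear (0,3): R0 −= (3)R3 → (1, 0, 0, 0)
  clear (1,3): R1 −= (4)R3 → (0, 1, 0, 0)
  clear (2,3): R2 −= (6)R3 → (0, 0, 1, 0)

rank = 4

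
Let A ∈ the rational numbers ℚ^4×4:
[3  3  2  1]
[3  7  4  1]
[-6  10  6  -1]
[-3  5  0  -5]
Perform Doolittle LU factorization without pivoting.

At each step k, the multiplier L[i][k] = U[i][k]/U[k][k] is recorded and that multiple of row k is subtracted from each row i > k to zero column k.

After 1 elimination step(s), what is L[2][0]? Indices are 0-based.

L[2][0] = -2

k=0: U[0][0]=3
  eliminate (1,0): mult=1, new row 1: (0, 4, 2, 0); set L[1][0]=1
  eliminate (2,0): mult=-2, new row 2: (0, 16, 10, 1); set L[2][0]=-2
  eliminate (3,0): mult=-1, new row 3: (0, 8, 2, -4); set L[3][0]=-1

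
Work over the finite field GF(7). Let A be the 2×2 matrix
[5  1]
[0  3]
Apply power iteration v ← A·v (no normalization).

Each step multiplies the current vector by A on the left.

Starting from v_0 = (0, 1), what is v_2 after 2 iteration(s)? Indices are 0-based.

v_2 = (1, 2)

v_0 = (0, 1).
v_1 = A·v_0 = (1, 3).
v_2 = A·v_1 = (1, 2).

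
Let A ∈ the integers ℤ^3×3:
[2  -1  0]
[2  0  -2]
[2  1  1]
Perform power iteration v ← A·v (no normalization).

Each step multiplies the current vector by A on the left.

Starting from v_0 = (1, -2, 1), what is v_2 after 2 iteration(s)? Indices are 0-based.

v_2 = (8, 6, 9)

v_0 = (1, -2, 1).
v_1 = A·v_0 = (4, 0, 1).
v_2 = A·v_1 = (8, 6, 9).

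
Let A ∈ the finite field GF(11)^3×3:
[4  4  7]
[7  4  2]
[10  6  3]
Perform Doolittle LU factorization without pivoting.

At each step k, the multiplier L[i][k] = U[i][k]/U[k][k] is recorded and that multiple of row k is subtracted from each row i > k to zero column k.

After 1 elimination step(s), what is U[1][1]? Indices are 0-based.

[col 0] pivot 4
  R1 -= 10*R0 → (0, 8, 9)  (L[1][0] := 10)
  R2 -= 8*R0 → (0, 7, 2)  (L[2][0] := 8)

U[1][1] = 8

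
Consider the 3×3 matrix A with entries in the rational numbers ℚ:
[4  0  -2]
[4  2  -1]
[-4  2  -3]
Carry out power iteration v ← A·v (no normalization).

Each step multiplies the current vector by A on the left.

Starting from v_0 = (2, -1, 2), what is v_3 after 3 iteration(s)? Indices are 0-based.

v_0 = (2, -1, 2).
v_1 = A·v_0 = (4, 4, -16).
v_2 = A·v_1 = (48, 40, 40).
v_3 = A·v_2 = (112, 232, -232).

v_3 = (112, 232, -232)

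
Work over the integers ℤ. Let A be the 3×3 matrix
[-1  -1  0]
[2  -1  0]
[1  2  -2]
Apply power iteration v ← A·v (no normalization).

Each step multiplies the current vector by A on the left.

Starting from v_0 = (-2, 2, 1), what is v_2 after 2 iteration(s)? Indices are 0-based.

v_0 = (-2, 2, 1).
v_1 = A·v_0 = (0, -6, 0).
v_2 = A·v_1 = (6, 6, -12).

v_2 = (6, 6, -12)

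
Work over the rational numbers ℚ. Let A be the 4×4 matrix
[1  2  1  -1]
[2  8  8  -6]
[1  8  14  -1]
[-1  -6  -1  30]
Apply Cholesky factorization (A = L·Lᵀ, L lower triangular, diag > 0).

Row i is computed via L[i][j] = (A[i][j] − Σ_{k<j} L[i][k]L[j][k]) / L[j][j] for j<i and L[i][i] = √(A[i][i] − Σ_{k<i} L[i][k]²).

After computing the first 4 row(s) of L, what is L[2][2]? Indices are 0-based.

L[2][2] = 2

Step 1: L[0][0] = √(1) = 1.
  L[1][0] = (2) / L[0][0] = 2.
Step 2: L[1][1] = √(4) = 2.
  L[2][0] = (1) / L[0][0] = 1.
  L[2][1] = (6) / L[1][1] = 3.
Step 3: L[2][2] = √(4) = 2.
  L[3][0] = (-1) / L[0][0] = -1.
  L[3][1] = (-4) / L[1][1] = -2.
  L[3][2] = (6) / L[2][2] = 3.
Step 4: L[3][3] = √(16) = 4.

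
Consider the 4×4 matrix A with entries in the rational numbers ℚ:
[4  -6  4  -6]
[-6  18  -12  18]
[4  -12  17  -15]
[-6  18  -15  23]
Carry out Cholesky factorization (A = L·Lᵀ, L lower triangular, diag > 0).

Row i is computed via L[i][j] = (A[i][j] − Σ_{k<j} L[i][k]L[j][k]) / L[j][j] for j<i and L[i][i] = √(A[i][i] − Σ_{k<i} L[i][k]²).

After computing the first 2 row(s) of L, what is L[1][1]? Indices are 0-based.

L[1][1] = 3

Step 1: L[0][0] = √(4) = 2.
  L[1][0] = (-6) / L[0][0] = -3.
Step 2: L[1][1] = √(9) = 3.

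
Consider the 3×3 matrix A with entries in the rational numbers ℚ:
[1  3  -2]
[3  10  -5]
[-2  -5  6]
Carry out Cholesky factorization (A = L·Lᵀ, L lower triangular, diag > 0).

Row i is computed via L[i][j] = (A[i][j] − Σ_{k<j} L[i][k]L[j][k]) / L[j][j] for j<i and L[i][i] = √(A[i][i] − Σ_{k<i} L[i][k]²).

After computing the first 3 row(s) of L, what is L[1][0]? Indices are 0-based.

Step 1: L[0][0] = √(1) = 1.
  L[1][0] = (3) / L[0][0] = 3.
Step 2: L[1][1] = √(1) = 1.
  L[2][0] = (-2) / L[0][0] = -2.
  L[2][1] = (1) / L[1][1] = 1.
Step 3: L[2][2] = √(1) = 1.

L[1][0] = 3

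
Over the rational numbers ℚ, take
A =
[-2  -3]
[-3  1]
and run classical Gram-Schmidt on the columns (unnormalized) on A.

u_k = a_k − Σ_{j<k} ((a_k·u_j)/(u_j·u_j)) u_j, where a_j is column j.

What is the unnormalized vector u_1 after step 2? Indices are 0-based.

Step 1: u_0 = a_0 = (-2, -3).
Step 2: u_1 = a_1 − (3/13)·u_0 = (-33/13, 22/13).

u_1 = (-33/13, 22/13)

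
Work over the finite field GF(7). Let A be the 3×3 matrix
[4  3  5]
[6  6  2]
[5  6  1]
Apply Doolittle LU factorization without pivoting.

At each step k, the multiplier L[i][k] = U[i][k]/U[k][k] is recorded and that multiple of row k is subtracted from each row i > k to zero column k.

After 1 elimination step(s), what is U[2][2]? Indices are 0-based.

U[2][2] = 0

Step 1: pivot at (0,0) is 4.
  row1 ← row1 − (5)·row0  ⇒  L[1][0]=5, U row1=(0, 5, 5)
  row2 ← row2 − (3)·row0  ⇒  L[2][0]=3, U row2=(0, 4, 0)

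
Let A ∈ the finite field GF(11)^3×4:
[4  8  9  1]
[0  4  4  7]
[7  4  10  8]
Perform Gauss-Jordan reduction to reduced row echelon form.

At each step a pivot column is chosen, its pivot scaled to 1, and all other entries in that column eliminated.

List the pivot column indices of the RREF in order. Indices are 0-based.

step 1: normalize row 0 (÷4) = (1, 2, 5, 3)
  row 2: subtract 7×row0 = (0, 1, 8, 9)
step 2: normalize row 1 (÷4) = (0, 1, 1, 10)
  row 0: subtract 2×row1 = (1, 0, 3, 5)
  row 2: subtract 1×row1 = (0, 0, 7, 10)
step 3: normalize row 2 (÷7) = (0, 0, 1, 3)
  row 0: subtract 3×row2 = (1, 0, 0, 7)
  row 1: subtract 1×row2 = (0, 1, 0, 7)

pivot columns: 0, 1, 2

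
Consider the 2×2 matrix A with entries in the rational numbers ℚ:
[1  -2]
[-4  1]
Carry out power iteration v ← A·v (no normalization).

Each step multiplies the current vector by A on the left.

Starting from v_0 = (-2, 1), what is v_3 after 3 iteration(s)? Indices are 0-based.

v_3 = (-72, 113)

v_0 = (-2, 1).
v_1 = A·v_0 = (-4, 9).
v_2 = A·v_1 = (-22, 25).
v_3 = A·v_2 = (-72, 113).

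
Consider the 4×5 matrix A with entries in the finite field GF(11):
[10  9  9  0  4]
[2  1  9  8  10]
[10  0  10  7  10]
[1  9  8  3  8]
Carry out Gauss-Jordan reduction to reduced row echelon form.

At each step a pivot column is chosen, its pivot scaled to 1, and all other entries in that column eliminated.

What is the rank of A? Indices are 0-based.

pivot(0,0)=10: scale R0 → (1, 2, 2, 0, 7)
  clear (1,0): R1 −= (2)R0 → (0, 8, 5, 8, 7)
  clear (2,0): R2 −= (10)R0 → (0, 2, 1, 7, 6)
  clear (3,0): R3 −= (1)R0 → (0, 7, 6, 3, 1)
pivot(1,1)=8: scale R1 → (0, 1, 2, 1, 5)
  clear (0,1): R0 −= (2)R1 → (1, 0, 9, 9, 8)
  clear (2,1): R2 −= (2)R1 → (0, 0, 8, 5, 7)
  clear (3,1): R3 −= (7)R1 → (0, 0, 3, 7, 10)
pivot(2,2)=8: scale R2 → (0, 0, 1, 2, 5)
  clear (0,2): R0 −= (9)R2 → (1, 0, 0, 2, 7)
  clear (1,2): R1 −= (2)R2 → (0, 1, 0, 8, 6)
  clear (3,2): R3 −= (3)R2 → (0, 0, 0, 1, 6)
pivot(3,3)=1: scale R3 → (0, 0, 0, 1, 6)
  clear (0,3): R0 −= (2)R3 → (1, 0, 0, 0, 6)
  clear (1,3): R1 −= (8)R3 → (0, 1, 0, 0, 2)
  clear (2,3): R2 −= (2)R3 → (0, 0, 1, 0, 4)

rank = 4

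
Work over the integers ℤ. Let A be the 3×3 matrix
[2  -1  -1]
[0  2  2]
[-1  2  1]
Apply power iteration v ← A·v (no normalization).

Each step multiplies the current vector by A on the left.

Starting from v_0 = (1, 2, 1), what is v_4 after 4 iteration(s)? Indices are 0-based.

v_4 = (-265, 286, 278)

v_0 = (1, 2, 1).
v_1 = A·v_0 = (-1, 6, 4).
v_2 = A·v_1 = (-12, 20, 17).
v_3 = A·v_2 = (-61, 74, 69).
v_4 = A·v_3 = (-265, 286, 278).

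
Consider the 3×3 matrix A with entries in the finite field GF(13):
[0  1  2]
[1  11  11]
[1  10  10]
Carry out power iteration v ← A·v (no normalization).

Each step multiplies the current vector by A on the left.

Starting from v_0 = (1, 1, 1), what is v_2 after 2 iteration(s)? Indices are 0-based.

v_2 = (0, 6, 1)

v_0 = (1, 1, 1).
v_1 = A·v_0 = (3, 10, 8).
v_2 = A·v_1 = (0, 6, 1).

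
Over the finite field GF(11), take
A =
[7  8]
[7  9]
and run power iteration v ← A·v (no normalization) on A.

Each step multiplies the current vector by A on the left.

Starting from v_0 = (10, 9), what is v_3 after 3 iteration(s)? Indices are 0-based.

v_0 = (10, 9).
v_1 = A·v_0 = (10, 8).
v_2 = A·v_1 = (2, 10).
v_3 = A·v_2 = (6, 5).

v_3 = (6, 5)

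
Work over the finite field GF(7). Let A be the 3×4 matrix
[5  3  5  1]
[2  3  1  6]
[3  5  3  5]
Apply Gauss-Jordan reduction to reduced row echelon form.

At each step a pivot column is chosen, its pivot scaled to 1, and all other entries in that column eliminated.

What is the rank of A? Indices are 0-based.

step 1: normalize row 0 (÷5) = (1, 2, 1, 3)
  row 1: subtract 2×row0 = (0, 6, 6, 0)
  row 2: subtract 3×row0 = (0, 6, 0, 3)
step 2: normalize row 1 (÷6) = (0, 1, 1, 0)
  row 0: subtract 2×row1 = (1, 0, 6, 3)
  row 2: subtract 6×row1 = (0, 0, 1, 3)
step 3: normalize row 2 (÷1) = (0, 0, 1, 3)
  row 0: subtract 6×row2 = (1, 0, 0, 6)
  row 1: subtract 1×row2 = (0, 1, 0, 4)

rank = 3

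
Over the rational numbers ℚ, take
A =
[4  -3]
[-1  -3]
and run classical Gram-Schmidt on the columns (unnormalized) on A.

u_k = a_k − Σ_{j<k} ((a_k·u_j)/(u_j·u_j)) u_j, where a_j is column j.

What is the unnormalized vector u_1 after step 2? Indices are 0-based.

Step 1: u_0 = a_0 = (4, -1).
Step 2: u_1 = a_1 − (-9/17)·u_0 = (-15/17, -60/17).

u_1 = (-15/17, -60/17)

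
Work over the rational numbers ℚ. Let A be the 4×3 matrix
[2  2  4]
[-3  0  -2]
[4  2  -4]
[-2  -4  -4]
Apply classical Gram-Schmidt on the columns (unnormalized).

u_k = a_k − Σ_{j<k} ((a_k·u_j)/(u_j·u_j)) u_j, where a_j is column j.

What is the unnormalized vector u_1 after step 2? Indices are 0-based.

u_1 = (26/33, 20/11, -14/33, -92/33)

Step 1: u_0 = a_0 = (2, -3, 4, -2).
Step 2: u_1 = a_1 − (20/33)·u_0 = (26/33, 20/11, -14/33, -92/33).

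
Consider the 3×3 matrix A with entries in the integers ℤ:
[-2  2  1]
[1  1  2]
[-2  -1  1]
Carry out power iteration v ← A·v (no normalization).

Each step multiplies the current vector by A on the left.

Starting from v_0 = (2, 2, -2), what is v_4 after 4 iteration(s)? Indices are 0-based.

v_0 = (2, 2, -2).
v_1 = A·v_0 = (-2, 0, -8).
v_2 = A·v_1 = (-4, -18, -4).
v_3 = A·v_2 = (-32, -30, 22).
v_4 = A·v_3 = (26, -18, 116).

v_4 = (26, -18, 116)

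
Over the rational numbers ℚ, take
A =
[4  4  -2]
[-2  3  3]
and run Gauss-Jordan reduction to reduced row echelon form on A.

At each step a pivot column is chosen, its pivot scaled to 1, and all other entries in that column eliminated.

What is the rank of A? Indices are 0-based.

rank = 2

step 1: normalize row 0 (÷4) = (1, 1, -1/2)
  row 1: subtract -2×row0 = (0, 5, 2)
step 2: normalize row 1 (÷5) = (0, 1, 2/5)
  row 0: subtract 1×row1 = (1, 0, -9/10)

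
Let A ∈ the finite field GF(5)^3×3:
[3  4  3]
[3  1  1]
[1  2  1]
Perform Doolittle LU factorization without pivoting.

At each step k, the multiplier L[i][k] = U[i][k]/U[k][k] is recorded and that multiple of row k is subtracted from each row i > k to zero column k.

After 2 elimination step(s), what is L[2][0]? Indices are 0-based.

L[2][0] = 2

Step 1: pivot at (0,0) is 3.
  row1 ← row1 − (1)·row0  ⇒  L[1][0]=1, U row1=(0, 2, 3)
  row2 ← row2 − (2)·row0  ⇒  L[2][0]=2, U row2=(0, 4, 0)
Step 2: pivot at (1,1) is 2.
  row2 ← row2 − (2)·row1  ⇒  L[2][1]=2, U row2=(0, 0, 4)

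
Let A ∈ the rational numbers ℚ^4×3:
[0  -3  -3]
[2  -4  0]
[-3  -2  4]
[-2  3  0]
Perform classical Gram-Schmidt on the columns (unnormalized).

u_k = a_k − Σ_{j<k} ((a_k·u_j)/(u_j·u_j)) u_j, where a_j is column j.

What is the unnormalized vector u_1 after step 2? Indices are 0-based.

u_1 = (-3, -52/17, -58/17, 35/17)

Step 1: u_0 = a_0 = (0, 2, -3, -2).
Step 2: u_1 = a_1 − (-8/17)·u_0 = (-3, -52/17, -58/17, 35/17).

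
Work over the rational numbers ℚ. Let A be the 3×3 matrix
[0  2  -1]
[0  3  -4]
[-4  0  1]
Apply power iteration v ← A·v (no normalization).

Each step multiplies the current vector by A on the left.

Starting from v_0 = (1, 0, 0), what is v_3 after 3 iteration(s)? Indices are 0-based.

v_0 = (1, 0, 0).
v_1 = A·v_0 = (0, 0, -4).
v_2 = A·v_1 = (4, 16, -4).
v_3 = A·v_2 = (36, 64, -20).

v_3 = (36, 64, -20)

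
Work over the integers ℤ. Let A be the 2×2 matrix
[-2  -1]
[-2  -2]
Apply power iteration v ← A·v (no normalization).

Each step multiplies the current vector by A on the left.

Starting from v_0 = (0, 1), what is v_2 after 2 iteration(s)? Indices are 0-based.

v_2 = (4, 6)

v_0 = (0, 1).
v_1 = A·v_0 = (-1, -2).
v_2 = A·v_1 = (4, 6).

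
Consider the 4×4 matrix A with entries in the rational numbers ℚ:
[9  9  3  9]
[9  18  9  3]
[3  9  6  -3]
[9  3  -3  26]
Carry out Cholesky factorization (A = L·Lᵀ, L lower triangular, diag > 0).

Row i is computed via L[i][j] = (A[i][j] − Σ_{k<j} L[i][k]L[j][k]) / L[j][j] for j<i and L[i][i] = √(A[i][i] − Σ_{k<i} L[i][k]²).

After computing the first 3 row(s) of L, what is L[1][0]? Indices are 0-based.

Step 1: L[0][0] = √(9) = 3.
  L[1][0] = (9) / L[0][0] = 3.
Step 2: L[1][1] = √(9) = 3.
  L[2][0] = (3) / L[0][0] = 1.
  L[2][1] = (6) / L[1][1] = 2.
Step 3: L[2][2] = √(1) = 1.

L[1][0] = 3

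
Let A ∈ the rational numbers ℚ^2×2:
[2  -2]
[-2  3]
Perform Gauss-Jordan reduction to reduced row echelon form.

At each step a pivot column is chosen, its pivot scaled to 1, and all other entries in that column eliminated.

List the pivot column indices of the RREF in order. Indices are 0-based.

pivot columns: 0, 1

step 1: normalize row 0 (÷2) = (1, -1)
  row 1: subtract -2×row0 = (0, 1)
step 2: normalize row 1 (÷1) = (0, 1)
  row 0: subtract -1×row1 = (1, 0)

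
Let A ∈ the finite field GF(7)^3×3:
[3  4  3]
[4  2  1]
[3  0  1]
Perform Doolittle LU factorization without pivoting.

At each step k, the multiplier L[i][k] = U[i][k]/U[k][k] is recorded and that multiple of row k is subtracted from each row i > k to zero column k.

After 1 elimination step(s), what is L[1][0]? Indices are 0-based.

L[1][0] = 6

[col 0] pivot 3
  R1 -= 6*R0 → (0, 6, 4)  (L[1][0] := 6)
  R2 -= 1*R0 → (0, 3, 5)  (L[2][0] := 1)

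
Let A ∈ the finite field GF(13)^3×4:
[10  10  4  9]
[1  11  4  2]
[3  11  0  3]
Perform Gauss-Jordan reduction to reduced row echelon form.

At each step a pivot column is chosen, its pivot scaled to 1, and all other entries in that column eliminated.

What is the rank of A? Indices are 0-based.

rank = 3

[1] R0 /= 10  ⇒  (1, 1, 3, 10)
     R1 -= 1·R0  ⇒  (0, 10, 1, 5)
     R2 -= 3·R0  ⇒  (0, 8, 4, 12)
[2] R1 /= 10  ⇒  (0, 1, 4, 7)
     R0 -= 1·R1  ⇒  (1, 0, 12, 3)
     R2 -= 8·R1  ⇒  (0, 0, 11, 8)
[3] R2 /= 11  ⇒  (0, 0, 1, 9)
     R0 -= 12·R2  ⇒  (1, 0, 0, 12)
     R1 -= 4·R2  ⇒  (0, 1, 0, 10)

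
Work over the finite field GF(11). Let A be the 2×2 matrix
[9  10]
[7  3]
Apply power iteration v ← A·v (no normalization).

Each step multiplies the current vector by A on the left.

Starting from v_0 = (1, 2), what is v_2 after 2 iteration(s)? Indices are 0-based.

v_2 = (6, 0)

v_0 = (1, 2).
v_1 = A·v_0 = (7, 2).
v_2 = A·v_1 = (6, 0).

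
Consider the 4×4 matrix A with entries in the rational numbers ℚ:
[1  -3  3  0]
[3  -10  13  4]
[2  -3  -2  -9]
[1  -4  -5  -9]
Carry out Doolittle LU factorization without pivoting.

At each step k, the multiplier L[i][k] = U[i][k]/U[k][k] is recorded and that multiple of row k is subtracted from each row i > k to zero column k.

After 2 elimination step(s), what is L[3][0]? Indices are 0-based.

k=0: U[0][0]=1
  eliminate (1,0): mult=3, new row 1: (0, -1, 4, 4); set L[1][0]=3
  eliminate (2,0): mult=2, new row 2: (0, 3, -8, -9); set L[2][0]=2
  eliminate (3,0): mult=1, new row 3: (0, -1, -8, -9); set L[3][0]=1
k=1: U[1][1]=-1
  eliminate (2,1): mult=-3, new row 2: (0, 0, 4, 3); set L[2][1]=-3
  eliminate (3,1): mult=1, new row 3: (0, 0, -12, -13); set L[3][1]=1

L[3][0] = 1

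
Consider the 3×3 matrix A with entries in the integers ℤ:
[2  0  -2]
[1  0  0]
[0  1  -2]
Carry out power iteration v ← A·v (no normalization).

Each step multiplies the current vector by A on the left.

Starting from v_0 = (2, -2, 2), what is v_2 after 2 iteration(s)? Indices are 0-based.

v_0 = (2, -2, 2).
v_1 = A·v_0 = (0, 2, -6).
v_2 = A·v_1 = (12, 0, 14).

v_2 = (12, 0, 14)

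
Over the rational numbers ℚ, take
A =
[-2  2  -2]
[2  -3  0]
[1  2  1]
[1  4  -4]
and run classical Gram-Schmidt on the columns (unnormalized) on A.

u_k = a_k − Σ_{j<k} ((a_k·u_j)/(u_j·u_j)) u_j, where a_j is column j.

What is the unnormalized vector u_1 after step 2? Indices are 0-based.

Step 1: u_0 = a_0 = (-2, 2, 1, 1).
Step 2: u_1 = a_1 − (-2/5)·u_0 = (6/5, -11/5, 12/5, 22/5).

u_1 = (6/5, -11/5, 12/5, 22/5)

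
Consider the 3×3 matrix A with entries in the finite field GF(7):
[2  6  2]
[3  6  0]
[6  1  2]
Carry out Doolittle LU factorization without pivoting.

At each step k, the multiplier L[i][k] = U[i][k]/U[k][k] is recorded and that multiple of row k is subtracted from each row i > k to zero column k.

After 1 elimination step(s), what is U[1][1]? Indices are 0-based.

U[1][1] = 4

k=0: U[0][0]=2
  eliminate (1,0): mult=5, new row 1: (0, 4, 4); set L[1][0]=5
  eliminate (2,0): mult=3, new row 2: (0, 4, 3); set L[2][0]=3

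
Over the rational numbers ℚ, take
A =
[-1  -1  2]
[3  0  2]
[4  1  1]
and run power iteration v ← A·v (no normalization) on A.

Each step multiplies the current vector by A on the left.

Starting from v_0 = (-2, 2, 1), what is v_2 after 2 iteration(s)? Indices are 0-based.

v_2 = (-8, -4, -1)

v_0 = (-2, 2, 1).
v_1 = A·v_0 = (2, -4, -5).
v_2 = A·v_1 = (-8, -4, -1).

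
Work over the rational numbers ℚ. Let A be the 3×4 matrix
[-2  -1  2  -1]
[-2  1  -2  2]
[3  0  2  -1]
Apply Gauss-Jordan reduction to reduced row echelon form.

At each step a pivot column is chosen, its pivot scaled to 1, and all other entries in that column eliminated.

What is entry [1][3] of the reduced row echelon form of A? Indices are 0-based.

pivot(0,0)=-2: scale R0 → (1, 1/2, -1, 1/2)
  clear (1,0): R1 −= (-2)R0 → (0, 2, -4, 3)
  clear (2,0): R2 −= (3)R0 → (0, -3/2, 5, -5/2)
pivot(1,1)=2: scale R1 → (0, 1, -2, 3/2)
  clear (0,1): R0 −= (1/2)R1 → (1, 0, 0, -1/4)
  clear (2,1): R2 −= (-3/2)R1 → (0, 0, 2, -1/4)
pivot(2,2)=2: scale R2 → (0, 0, 1, -1/8)
  clear (1,2): R1 −= (-2)R2 → (0, 1, 0, 5/4)

M[1][3] = 5/4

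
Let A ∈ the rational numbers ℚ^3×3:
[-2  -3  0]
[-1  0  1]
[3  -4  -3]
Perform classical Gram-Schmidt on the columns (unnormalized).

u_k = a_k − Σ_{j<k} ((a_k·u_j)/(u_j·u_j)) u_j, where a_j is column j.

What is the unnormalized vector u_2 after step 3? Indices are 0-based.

u_2 = (-16/157, 68/157, 12/157)

Step 1: u_0 = a_0 = (-2, -1, 3).
Step 2: u_1 = a_1 − (-3/7)·u_0 = (-27/7, -3/7, -19/7).
Step 3: u_2 = a_2 − (-5/7)·u_0 − (54/157)·u_1 = (-16/157, 68/157, 12/157).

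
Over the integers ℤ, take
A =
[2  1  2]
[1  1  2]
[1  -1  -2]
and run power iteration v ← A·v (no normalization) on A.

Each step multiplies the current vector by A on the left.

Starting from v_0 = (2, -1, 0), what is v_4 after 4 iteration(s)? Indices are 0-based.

v_0 = (2, -1, 0).
v_1 = A·v_0 = (3, 1, 3).
v_2 = A·v_1 = (13, 10, -4).
v_3 = A·v_2 = (28, 15, 11).
v_4 = A·v_3 = (93, 65, -9).

v_4 = (93, 65, -9)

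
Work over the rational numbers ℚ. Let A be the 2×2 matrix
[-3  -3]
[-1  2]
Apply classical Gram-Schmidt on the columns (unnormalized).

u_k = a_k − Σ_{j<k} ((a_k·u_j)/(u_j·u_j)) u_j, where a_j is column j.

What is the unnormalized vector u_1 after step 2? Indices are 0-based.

u_1 = (-9/10, 27/10)

Step 1: u_0 = a_0 = (-3, -1).
Step 2: u_1 = a_1 − (7/10)·u_0 = (-9/10, 27/10).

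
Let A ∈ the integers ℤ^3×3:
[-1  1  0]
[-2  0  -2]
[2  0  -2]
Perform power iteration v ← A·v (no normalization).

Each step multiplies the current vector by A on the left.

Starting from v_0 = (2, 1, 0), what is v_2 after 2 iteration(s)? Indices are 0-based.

v_0 = (2, 1, 0).
v_1 = A·v_0 = (-1, -4, 4).
v_2 = A·v_1 = (-3, -6, -10).

v_2 = (-3, -6, -10)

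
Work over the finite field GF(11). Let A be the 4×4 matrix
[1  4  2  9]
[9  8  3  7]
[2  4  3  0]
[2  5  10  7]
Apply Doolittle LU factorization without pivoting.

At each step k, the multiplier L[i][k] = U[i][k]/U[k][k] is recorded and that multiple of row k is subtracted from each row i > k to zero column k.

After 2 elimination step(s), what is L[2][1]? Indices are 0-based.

k=0: U[0][0]=1
  eliminate (1,0): mult=9, new row 1: (0, 5, 7, 3); set L[1][0]=9
  eliminate (2,0): mult=2, new row 2: (0, 7, 10, 4); set L[2][0]=2
  eliminate (3,0): mult=2, new row 3: (0, 8, 6, 0); set L[3][0]=2
k=1: U[1][1]=5
  eliminate (2,1): mult=8, new row 2: (0, 0, 9, 2); set L[2][1]=8
  eliminate (3,1): mult=6, new row 3: (0, 0, 8, 4); set L[3][1]=6

L[2][1] = 8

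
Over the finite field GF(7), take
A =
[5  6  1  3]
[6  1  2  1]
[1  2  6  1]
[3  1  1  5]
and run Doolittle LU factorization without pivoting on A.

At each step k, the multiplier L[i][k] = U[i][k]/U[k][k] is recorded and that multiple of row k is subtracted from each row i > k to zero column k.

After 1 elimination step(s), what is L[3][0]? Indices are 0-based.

k=0: U[0][0]=5
  eliminate (1,0): mult=4, new row 1: (0, 5, 5, 3); set L[1][0]=4
  eliminate (2,0): mult=3, new row 2: (0, 5, 3, 6); set L[2][0]=3
  eliminate (3,0): mult=2, new row 3: (0, 3, 6, 6); set L[3][0]=2

L[3][0] = 2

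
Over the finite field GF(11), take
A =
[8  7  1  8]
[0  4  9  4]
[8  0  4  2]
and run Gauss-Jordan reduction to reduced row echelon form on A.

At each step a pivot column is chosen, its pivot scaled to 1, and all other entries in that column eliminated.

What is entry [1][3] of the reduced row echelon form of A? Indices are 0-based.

M[1][3] = 0

pivot(0,0)=8: scale R0 → (1, 5, 7, 1)
  clear (2,0): R2 −= (8)R0 → (0, 4, 3, 5)
pivot(1,1)=4: scale R1 → (0, 1, 5, 1)
  clear (0,1): R0 −= (5)R1 → (1, 0, 4, 7)
  clear (2,1): R2 −= (4)R1 → (0, 0, 5, 1)
pivot(2,2)=5: scale R2 → (0, 0, 1, 9)
  clear (0,2): R0 −= (4)R2 → (1, 0, 0, 4)
  clear (1,2): R1 −= (5)R2 → (0, 1, 0, 0)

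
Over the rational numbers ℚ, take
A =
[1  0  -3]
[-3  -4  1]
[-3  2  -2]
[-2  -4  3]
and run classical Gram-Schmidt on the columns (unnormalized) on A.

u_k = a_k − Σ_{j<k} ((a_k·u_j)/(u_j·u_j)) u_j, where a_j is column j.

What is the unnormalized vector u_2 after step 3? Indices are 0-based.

Step 1: u_0 = a_0 = (1, -3, -3, -2).
Step 2: u_1 = a_1 − (14/23)·u_0 = (-14/23, -50/23, 88/23, -64/23).
Step 3: u_2 = a_2 − (-6/23)·u_0 − (-47/79)·u_1 = (-245/79, -85/79, -40/79, 65/79).

u_2 = (-245/79, -85/79, -40/79, 65/79)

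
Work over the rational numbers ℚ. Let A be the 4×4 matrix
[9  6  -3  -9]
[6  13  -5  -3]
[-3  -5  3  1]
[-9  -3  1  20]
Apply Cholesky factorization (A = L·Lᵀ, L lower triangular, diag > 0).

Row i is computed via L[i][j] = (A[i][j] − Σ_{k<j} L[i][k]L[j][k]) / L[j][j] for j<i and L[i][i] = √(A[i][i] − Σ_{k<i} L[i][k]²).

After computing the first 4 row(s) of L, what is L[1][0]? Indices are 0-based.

L[1][0] = 2

Step 1: L[0][0] = √(9) = 3.
  L[1][0] = (6) / L[0][0] = 2.
Step 2: L[1][1] = √(9) = 3.
  L[2][0] = (-3) / L[0][0] = -1.
  L[2][1] = (-3) / L[1][1] = -1.
Step 3: L[2][2] = √(1) = 1.
  L[3][0] = (-9) / L[0][0] = -3.
  L[3][1] = (3) / L[1][1] = 1.
  L[3][2] = (-1) / L[2][2] = -1.
Step 4: L[3][3] = √(9) = 3.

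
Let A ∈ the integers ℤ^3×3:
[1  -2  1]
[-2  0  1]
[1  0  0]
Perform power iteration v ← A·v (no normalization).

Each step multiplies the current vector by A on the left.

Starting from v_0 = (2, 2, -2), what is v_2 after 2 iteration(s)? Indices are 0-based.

v_0 = (2, 2, -2).
v_1 = A·v_0 = (-4, -6, 2).
v_2 = A·v_1 = (10, 10, -4).

v_2 = (10, 10, -4)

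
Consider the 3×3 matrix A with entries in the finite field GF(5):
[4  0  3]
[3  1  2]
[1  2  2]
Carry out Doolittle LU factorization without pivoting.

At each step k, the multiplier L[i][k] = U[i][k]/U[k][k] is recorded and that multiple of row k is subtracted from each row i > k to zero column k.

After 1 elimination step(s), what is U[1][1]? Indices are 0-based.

U[1][1] = 1

k=0: U[0][0]=4
  eliminate (1,0): mult=2, new row 1: (0, 1, 1); set L[1][0]=2
  eliminate (2,0): mult=4, new row 2: (0, 2, 0); set L[2][0]=4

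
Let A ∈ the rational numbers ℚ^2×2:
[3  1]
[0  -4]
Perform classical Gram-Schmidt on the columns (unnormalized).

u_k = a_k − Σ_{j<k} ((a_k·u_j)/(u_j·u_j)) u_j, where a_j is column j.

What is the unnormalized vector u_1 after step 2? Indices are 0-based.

u_1 = (0, -4)

Step 1: u_0 = a_0 = (3, 0).
Step 2: u_1 = a_1 − (1/3)·u_0 = (0, -4).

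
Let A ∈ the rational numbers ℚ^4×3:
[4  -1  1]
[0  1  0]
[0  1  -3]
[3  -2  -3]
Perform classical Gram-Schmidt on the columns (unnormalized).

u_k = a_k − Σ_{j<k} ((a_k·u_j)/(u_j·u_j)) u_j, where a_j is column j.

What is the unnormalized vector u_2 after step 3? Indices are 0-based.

Step 1: u_0 = a_0 = (4, 0, 0, 3).
Step 2: u_1 = a_1 − (-2/5)·u_0 = (3/5, 1, 1, -4/5).
Step 3: u_2 = a_2 − (-1/5)·u_0 − (0)·u_1 = (9/5, 0, -3, -12/5).

u_2 = (9/5, 0, -3, -12/5)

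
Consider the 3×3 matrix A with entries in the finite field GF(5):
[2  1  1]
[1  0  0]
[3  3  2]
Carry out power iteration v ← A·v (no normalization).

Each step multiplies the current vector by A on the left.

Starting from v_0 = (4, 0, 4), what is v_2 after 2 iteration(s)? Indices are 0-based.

v_2 = (3, 2, 3)

v_0 = (4, 0, 4).
v_1 = A·v_0 = (2, 4, 0).
v_2 = A·v_1 = (3, 2, 3).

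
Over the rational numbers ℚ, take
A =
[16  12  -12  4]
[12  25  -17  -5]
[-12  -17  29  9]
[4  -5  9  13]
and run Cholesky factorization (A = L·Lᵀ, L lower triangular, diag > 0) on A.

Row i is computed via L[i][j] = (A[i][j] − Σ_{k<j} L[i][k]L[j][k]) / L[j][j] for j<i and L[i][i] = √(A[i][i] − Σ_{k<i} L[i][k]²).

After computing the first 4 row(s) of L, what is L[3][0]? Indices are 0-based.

Step 1: L[0][0] = √(16) = 4.
  L[1][0] = (12) / L[0][0] = 3.
Step 2: L[1][1] = √(16) = 4.
  L[2][0] = (-12) / L[0][0] = -3.
  L[2][1] = (-8) / L[1][1] = -2.
Step 3: L[2][2] = √(16) = 4.
  L[3][0] = (4) / L[0][0] = 1.
  L[3][1] = (-8) / L[1][1] = -2.
  L[3][2] = (8) / L[2][2] = 2.
Step 4: L[3][3] = √(4) = 2.

L[3][0] = 1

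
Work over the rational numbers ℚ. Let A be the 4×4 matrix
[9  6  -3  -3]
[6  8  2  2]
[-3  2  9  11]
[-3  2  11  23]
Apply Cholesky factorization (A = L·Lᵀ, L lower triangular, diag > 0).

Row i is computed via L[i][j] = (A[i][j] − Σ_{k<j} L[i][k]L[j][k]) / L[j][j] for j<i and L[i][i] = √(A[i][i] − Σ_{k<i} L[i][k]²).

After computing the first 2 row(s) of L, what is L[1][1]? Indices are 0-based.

L[1][1] = 2

Step 1: L[0][0] = √(9) = 3.
  L[1][0] = (6) / L[0][0] = 2.
Step 2: L[1][1] = √(4) = 2.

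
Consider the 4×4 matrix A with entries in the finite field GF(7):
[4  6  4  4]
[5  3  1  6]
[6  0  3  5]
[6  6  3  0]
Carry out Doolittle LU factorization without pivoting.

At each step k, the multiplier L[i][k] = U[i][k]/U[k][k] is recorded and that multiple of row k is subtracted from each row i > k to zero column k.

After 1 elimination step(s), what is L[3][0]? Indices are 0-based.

[col 0] pivot 4
  R1 -= 3*R0 → (0, 6, 3, 1)  (L[1][0] := 3)
  R2 -= 5*R0 → (0, 5, 4, 6)  (L[2][0] := 5)
  R3 -= 5*R0 → (0, 4, 4, 1)  (L[3][0] := 5)

L[3][0] = 5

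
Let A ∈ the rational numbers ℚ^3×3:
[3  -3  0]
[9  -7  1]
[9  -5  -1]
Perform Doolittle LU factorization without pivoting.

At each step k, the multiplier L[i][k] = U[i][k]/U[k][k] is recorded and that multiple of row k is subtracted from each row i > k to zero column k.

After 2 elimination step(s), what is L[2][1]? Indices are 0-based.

k=0: U[0][0]=3
  eliminate (1,0): mult=3, new row 1: (0, 2, 1); set L[1][0]=3
  eliminate (2,0): mult=3, new row 2: (0, 4, -1); set L[2][0]=3
k=1: U[1][1]=2
  eliminate (2,1): mult=2, new row 2: (0, 0, -3); set L[2][1]=2

L[2][1] = 2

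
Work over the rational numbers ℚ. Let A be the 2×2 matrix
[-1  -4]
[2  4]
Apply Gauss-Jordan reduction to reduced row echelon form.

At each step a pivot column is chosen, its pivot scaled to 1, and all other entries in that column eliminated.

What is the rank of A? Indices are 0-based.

rank = 2

step 1: normalize row 0 (÷-1) = (1, 4)
  row 1: subtract 2×row0 = (0, -4)
step 2: normalize row 1 (÷-4) = (0, 1)
  row 0: subtract 4×row1 = (1, 0)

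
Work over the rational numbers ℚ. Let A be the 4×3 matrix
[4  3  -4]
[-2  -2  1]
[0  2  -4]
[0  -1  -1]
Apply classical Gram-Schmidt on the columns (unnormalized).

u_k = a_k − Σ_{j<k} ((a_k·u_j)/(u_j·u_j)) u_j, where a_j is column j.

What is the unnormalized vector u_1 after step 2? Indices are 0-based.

u_1 = (-1/5, -2/5, 2, -1)

Step 1: u_0 = a_0 = (4, -2, 0, 0).
Step 2: u_1 = a_1 − (4/5)·u_0 = (-1/5, -2/5, 2, -1).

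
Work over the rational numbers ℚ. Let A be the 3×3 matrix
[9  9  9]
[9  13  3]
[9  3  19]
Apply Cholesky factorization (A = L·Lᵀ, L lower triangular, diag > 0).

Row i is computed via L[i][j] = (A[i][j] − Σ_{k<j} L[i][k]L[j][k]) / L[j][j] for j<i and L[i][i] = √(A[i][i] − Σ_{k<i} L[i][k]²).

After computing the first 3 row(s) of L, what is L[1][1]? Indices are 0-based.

Step 1: L[0][0] = √(9) = 3.
  L[1][0] = (9) / L[0][0] = 3.
Step 2: L[1][1] = √(4) = 2.
  L[2][0] = (9) / L[0][0] = 3.
  L[2][1] = (-6) / L[1][1] = -3.
Step 3: L[2][2] = √(1) = 1.

L[1][1] = 2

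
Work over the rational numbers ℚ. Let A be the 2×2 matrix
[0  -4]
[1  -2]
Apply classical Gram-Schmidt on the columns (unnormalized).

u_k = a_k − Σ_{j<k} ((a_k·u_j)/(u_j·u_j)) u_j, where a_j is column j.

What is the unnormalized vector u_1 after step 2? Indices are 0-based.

Step 1: u_0 = a_0 = (0, 1).
Step 2: u_1 = a_1 − (-2)·u_0 = (-4, 0).

u_1 = (-4, 0)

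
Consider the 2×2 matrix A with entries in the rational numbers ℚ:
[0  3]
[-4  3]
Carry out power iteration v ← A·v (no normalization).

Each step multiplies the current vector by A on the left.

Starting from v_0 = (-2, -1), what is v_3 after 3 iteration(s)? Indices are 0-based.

v_3 = (81, 21)

v_0 = (-2, -1).
v_1 = A·v_0 = (-3, 5).
v_2 = A·v_1 = (15, 27).
v_3 = A·v_2 = (81, 21).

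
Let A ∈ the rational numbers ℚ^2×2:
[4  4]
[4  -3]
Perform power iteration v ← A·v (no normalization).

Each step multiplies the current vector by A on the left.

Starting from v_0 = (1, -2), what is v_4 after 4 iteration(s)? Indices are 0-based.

v_4 = (584, -1054)

v_0 = (1, -2).
v_1 = A·v_0 = (-4, 10).
v_2 = A·v_1 = (24, -46).
v_3 = A·v_2 = (-88, 234).
v_4 = A·v_3 = (584, -1054).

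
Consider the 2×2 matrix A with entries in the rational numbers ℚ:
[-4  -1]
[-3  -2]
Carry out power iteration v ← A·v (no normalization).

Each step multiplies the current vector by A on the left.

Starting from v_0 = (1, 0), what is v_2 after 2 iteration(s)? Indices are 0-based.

v_0 = (1, 0).
v_1 = A·v_0 = (-4, -3).
v_2 = A·v_1 = (19, 18).

v_2 = (19, 18)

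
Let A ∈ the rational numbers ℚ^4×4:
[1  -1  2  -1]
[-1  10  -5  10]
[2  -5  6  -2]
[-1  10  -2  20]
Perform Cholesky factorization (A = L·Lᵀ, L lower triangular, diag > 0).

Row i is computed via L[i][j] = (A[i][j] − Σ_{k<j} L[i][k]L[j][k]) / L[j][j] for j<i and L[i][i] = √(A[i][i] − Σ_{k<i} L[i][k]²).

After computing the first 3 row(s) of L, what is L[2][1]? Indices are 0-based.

Step 1: L[0][0] = √(1) = 1.
  L[1][0] = (-1) / L[0][0] = -1.
Step 2: L[1][1] = √(9) = 3.
  L[2][0] = (2) / L[0][0] = 2.
  L[2][1] = (-3) / L[1][1] = -1.
Step 3: L[2][2] = √(1) = 1.

L[2][1] = -1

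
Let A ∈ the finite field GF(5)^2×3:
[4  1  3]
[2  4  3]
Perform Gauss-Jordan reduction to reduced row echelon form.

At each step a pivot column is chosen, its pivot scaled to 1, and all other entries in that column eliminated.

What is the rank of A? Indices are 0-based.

rank = 2

step 1: normalize row 0 (÷4) = (1, 4, 2)
  row 1: subtract 2×row0 = (0, 1, 4)
step 2: normalize row 1 (÷1) = (0, 1, 4)
  row 0: subtract 4×row1 = (1, 0, 1)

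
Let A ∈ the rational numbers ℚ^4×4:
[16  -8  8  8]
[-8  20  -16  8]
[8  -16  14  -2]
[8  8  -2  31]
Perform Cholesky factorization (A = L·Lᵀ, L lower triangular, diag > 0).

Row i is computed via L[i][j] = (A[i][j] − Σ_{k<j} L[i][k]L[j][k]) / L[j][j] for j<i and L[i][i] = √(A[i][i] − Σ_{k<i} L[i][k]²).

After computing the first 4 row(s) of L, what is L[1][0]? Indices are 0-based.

L[1][0] = -2

Step 1: L[0][0] = √(16) = 4.
  L[1][0] = (-8) / L[0][0] = -2.
Step 2: L[1][1] = √(16) = 4.
  L[2][0] = (8) / L[0][0] = 2.
  L[2][1] = (-12) / L[1][1] = -3.
Step 3: L[2][2] = √(1) = 1.
  L[3][0] = (8) / L[0][0] = 2.
  L[3][1] = (12) / L[1][1] = 3.
  L[3][2] = (3) / L[2][2] = 3.
Step 4: L[3][3] = √(9) = 3.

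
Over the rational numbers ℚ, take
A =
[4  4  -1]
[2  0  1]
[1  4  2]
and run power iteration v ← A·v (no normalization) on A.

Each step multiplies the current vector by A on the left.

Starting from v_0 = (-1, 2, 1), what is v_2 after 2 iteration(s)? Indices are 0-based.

v_2 = (-1, 15, 17)

v_0 = (-1, 2, 1).
v_1 = A·v_0 = (3, -1, 9).
v_2 = A·v_1 = (-1, 15, 17).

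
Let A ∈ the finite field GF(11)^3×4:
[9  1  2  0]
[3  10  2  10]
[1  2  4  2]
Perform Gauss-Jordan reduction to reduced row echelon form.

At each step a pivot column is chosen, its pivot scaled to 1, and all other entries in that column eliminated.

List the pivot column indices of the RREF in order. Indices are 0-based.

pivot columns: 0, 1, 2

[1] R0 /= 9  ⇒  (1, 5, 10, 0)
     R1 -= 3·R0  ⇒  (0, 6, 5, 10)
     R2 -= 1·R0  ⇒  (0, 8, 5, 2)
[2] R1 /= 6  ⇒  (0, 1, 10, 9)
     R0 -= 5·R1  ⇒  (1, 0, 4, 10)
     R2 -= 8·R1  ⇒  (0, 0, 2, 7)
[3] R2 /= 2  ⇒  (0, 0, 1, 9)
     R0 -= 4·R2  ⇒  (1, 0, 0, 7)
     R1 -= 10·R2  ⇒  (0, 1, 0, 7)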